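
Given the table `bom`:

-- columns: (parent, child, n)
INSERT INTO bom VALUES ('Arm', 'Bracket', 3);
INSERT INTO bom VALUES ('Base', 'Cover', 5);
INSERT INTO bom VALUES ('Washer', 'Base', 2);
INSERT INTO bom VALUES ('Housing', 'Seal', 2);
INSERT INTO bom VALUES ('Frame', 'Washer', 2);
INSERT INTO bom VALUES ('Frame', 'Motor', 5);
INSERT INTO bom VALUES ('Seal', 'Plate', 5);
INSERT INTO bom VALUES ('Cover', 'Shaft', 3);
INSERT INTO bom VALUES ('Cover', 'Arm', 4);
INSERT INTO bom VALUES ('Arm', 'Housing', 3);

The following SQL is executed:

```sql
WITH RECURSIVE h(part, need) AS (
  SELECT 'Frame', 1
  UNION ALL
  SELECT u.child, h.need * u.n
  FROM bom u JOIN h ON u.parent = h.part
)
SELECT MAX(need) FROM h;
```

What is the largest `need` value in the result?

2400

Base: (Frame, need=1).
Iteration 1: components of {Frame} -> Motor = 1*5 = 5, Washer = 1*2 = 2.
Iteration 2: components of {Motor,Washer} -> Base = 2*2 = 4.
Iteration 3: components of {Base} -> Cover = 4*5 = 20.
Iteration 4: components of {Cover} -> Arm = 20*4 = 80, Shaft = 20*3 = 60.
Iteration 5: components of {Arm,Shaft} -> Bracket = 80*3 = 240, Housing = 80*3 = 240.
Iteration 6: components of {Bracket,Housing} -> Seal = 240*2 = 480.
Iteration 7: components of {Seal} -> Plate = 480*5 = 2400.
Iteration 8: no further components; recursion stops.
need values: 1, 2, 5, 4, 20, 80, 60, 240, 240, 480, 2400; the maximum is 2400.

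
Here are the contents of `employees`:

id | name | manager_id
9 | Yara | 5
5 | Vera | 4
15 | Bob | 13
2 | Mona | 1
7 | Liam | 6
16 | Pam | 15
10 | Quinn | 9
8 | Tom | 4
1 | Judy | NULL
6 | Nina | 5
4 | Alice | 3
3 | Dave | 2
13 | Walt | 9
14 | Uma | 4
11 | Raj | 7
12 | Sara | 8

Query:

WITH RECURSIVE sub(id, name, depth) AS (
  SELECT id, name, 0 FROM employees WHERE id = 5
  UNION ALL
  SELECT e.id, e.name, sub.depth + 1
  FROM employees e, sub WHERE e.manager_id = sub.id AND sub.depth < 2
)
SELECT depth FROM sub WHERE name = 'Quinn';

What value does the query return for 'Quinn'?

2

Base: id=5 (Vera) at depth 0.
Iteration 1: rows with manager_id in {5} -> Nina (id 6, depth 1), Yara (id 9, depth 1).
Iteration 2: rows with manager_id in {6,9} -> Liam (id 7, depth 2), Quinn (id 10, depth 2), Walt (id 13, depth 2).
Iteration 3: depth < 2 fails for all current rows; recursion stops.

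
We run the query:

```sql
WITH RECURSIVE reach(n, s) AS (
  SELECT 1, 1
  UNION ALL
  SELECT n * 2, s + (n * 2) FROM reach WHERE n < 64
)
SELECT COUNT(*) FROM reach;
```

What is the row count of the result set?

7

Base: n=1, s=1.
Iteration 1: 1 < 64 holds -> n = 1 * 2 = 2, s = 1 + 2 = 3.
Iteration 2: 2 < 64 holds -> n = 2 * 2 = 4, s = 3 + 4 = 7.
Iteration 3: 4 < 64 holds -> n = 4 * 2 = 8, s = 7 + 8 = 15.
Iteration 4: 8 < 64 holds -> n = 8 * 2 = 16, s = 15 + 16 = 31.
Iteration 5: 16 < 64 holds -> n = 16 * 2 = 32, s = 31 + 32 = 63.
Iteration 6: 32 < 64 holds -> n = 32 * 2 = 64, s = 63 + 64 = 127.
Iteration 7: 64 < 64 fails; recursion stops.
Total rows emitted: 7.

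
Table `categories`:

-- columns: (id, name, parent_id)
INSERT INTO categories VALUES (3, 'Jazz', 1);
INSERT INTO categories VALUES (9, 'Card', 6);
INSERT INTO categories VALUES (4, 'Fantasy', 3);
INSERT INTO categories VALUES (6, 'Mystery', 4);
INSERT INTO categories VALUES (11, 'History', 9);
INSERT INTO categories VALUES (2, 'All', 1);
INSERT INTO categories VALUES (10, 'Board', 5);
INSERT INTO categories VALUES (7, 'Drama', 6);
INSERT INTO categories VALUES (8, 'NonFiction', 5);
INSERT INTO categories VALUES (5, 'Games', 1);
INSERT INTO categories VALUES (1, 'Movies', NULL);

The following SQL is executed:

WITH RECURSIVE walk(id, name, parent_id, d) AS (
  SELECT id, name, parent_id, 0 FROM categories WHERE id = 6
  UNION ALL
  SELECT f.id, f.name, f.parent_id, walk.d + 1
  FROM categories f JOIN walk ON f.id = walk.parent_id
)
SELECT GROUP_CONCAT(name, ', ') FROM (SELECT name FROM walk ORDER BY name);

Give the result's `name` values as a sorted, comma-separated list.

Fantasy, Jazz, Movies, Mystery

Base: id=6 (Mystery), parent_id=4, d 0.
Iteration 1: join on id=4 -> Fantasy (id 4, parent_id=3, d 1).
Iteration 2: join on id=3 -> Jazz (id 3, parent_id=1, d 2).
Iteration 3: join on id=1 -> Movies (id 1, parent_id=NULL, d 3).
Iteration 4: parent_id is NULL; no match; recursion stops.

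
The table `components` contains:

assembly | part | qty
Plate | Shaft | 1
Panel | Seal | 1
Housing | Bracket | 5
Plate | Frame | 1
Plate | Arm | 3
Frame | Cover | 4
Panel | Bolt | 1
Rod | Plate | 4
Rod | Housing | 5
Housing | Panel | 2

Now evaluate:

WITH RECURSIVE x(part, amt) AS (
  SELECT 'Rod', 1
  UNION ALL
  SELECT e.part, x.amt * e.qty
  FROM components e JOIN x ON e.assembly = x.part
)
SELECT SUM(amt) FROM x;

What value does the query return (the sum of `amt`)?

Base: (Rod, amt=1).
Iteration 1: components of {Rod} -> Housing = 1*5 = 5, Plate = 1*4 = 4.
Iteration 2: components of {Housing,Plate} -> Arm = 4*3 = 12, Bracket = 5*5 = 25, Frame = 4*1 = 4, Panel = 5*2 = 10, Shaft = 4*1 = 4.
Iteration 3: components of {Arm,Bracket,Frame,Panel,Shaft} -> Bolt = 10*1 = 10, Cover = 4*4 = 16, Seal = 10*1 = 10.
Iteration 4: no further components; recursion stops.
SUM(amt) = 1 + 5 + 4 + 25 + 10 + 4 + 12 + 4 + 10 + 10 + 16 = 101.

101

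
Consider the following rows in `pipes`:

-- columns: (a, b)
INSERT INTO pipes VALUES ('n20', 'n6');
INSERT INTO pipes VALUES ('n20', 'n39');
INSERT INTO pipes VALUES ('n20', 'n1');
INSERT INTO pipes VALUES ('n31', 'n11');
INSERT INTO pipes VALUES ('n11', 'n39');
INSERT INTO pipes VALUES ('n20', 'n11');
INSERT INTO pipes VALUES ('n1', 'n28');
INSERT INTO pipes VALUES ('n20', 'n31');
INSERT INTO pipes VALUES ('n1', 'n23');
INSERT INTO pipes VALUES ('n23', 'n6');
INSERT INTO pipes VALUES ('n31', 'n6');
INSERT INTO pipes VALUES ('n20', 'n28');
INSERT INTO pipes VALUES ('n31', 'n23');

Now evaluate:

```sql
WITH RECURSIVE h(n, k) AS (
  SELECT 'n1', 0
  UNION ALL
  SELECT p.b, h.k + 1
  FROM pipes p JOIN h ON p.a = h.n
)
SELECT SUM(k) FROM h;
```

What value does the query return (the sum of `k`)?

4

Base: (n1, k=0).
Iteration 1: edges from {n1} -> (n23, k=1), (n28, k=1).
Iteration 2: edges from {n23,n28} -> (n6, k=2).
Iteration 3: no outgoing edges from {n6}; recursion stops.
SUM(k) = 0 + 1 + 1 + 2 = 4.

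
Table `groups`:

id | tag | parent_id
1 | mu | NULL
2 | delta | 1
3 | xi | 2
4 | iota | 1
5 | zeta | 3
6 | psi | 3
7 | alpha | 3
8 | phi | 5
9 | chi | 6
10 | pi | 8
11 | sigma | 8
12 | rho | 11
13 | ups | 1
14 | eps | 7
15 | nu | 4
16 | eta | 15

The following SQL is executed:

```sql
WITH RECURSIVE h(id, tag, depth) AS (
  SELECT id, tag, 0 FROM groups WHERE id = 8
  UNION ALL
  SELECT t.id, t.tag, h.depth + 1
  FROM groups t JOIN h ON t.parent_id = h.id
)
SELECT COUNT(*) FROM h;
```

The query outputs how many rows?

Base: id=8 (phi) at depth 0.
Iteration 1: rows with parent_id in {8} -> pi (id 10, depth 1), sigma (id 11, depth 1).
Iteration 2: rows with parent_id in {10,11} -> rho (id 12, depth 2).
Iteration 3: no rows with parent_id in {12}; recursion stops.
Total rows emitted: 4.

4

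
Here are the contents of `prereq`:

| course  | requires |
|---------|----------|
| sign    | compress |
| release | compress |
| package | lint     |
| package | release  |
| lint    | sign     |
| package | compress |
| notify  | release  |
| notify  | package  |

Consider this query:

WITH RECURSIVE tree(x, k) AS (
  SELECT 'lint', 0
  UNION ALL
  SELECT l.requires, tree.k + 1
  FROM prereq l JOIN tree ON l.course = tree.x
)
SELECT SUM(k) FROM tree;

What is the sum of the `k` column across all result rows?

3

Base: (lint, k=0).
Iteration 1: edges from {lint} -> (sign, k=1).
Iteration 2: edges from {sign} -> (compress, k=2).
Iteration 3: no outgoing edges from {compress}; recursion stops.
SUM(k) = 0 + 1 + 2 = 3.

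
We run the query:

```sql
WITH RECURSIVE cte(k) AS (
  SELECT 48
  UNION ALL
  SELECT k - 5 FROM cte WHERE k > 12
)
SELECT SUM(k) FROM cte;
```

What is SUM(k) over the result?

Base: k=48.
Iteration 1: 48 > 12 holds -> k = 48 - 5 = 43.
Iteration 2: 43 > 12 holds -> k = 43 - 5 = 38.
Iteration 3: 38 > 12 holds -> k = 38 - 5 = 33.
Iteration 4: 33 > 12 holds -> k = 33 - 5 = 28.
Iteration 5: 28 > 12 holds -> k = 28 - 5 = 23.
Iteration 6: 23 > 12 holds -> k = 23 - 5 = 18.
Iteration 7: 18 > 12 holds -> k = 18 - 5 = 13.
Iteration 8: 13 > 12 holds -> k = 13 - 5 = 8.
Iteration 9: 8 > 12 fails; recursion stops.
SUM(k) = 48 + 43 + 38 + 33 + 28 + 23 + 18 + 13 + 8 = 252.

252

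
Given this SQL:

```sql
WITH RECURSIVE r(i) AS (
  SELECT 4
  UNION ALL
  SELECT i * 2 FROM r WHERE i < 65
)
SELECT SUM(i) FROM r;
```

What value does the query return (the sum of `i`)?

Base: i=4.
Iteration 1: 4 < 65 holds -> i = 4 * 2 = 8.
Iteration 2: 8 < 65 holds -> i = 8 * 2 = 16.
Iteration 3: 16 < 65 holds -> i = 16 * 2 = 32.
Iteration 4: 32 < 65 holds -> i = 32 * 2 = 64.
Iteration 5: 64 < 65 holds -> i = 64 * 2 = 128.
Iteration 6: 128 < 65 fails; recursion stops.
SUM(i) = 4 + 8 + 16 + 32 + 64 + 128 = 252.

252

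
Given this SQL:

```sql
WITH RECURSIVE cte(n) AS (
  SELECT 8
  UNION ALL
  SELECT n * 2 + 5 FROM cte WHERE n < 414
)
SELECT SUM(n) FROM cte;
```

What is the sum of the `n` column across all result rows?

1616

Base: n=8.
Iteration 1: 8 < 414 holds -> n = 8 * 2 + 5 = 21.
Iteration 2: 21 < 414 holds -> n = 21 * 2 + 5 = 47.
Iteration 3: 47 < 414 holds -> n = 47 * 2 + 5 = 99.
Iteration 4: 99 < 414 holds -> n = 99 * 2 + 5 = 203.
Iteration 5: 203 < 414 holds -> n = 203 * 2 + 5 = 411.
Iteration 6: 411 < 414 holds -> n = 411 * 2 + 5 = 827.
Iteration 7: 827 < 414 fails; recursion stops.
SUM(n) = 8 + 21 + 47 + 99 + 203 + 411 + 827 = 1616.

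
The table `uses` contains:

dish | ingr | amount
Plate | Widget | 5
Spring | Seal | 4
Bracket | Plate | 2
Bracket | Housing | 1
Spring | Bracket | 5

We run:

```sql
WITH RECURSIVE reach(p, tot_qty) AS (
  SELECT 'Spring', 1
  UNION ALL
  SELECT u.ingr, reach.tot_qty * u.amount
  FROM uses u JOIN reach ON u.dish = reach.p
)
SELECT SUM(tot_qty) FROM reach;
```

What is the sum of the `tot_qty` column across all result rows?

Base: (Spring, tot_qty=1).
Iteration 1: components of {Spring} -> Bracket = 1*5 = 5, Seal = 1*4 = 4.
Iteration 2: components of {Bracket,Seal} -> Housing = 5*1 = 5, Plate = 5*2 = 10.
Iteration 3: components of {Housing,Plate} -> Widget = 10*5 = 50.
Iteration 4: no further components; recursion stops.
SUM(tot_qty) = 1 + 4 + 5 + 5 + 10 + 50 = 75.

75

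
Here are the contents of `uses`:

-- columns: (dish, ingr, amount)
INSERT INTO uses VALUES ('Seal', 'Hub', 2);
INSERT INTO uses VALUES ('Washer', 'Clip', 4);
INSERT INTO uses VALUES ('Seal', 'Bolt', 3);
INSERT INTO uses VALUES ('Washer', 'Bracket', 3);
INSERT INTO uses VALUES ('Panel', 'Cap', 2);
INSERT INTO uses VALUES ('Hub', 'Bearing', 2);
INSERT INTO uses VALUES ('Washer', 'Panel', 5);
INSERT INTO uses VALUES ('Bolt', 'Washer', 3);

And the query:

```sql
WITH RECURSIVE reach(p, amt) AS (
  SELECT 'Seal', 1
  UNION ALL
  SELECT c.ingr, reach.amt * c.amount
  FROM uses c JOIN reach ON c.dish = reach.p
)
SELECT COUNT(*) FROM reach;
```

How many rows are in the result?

9

Base: (Seal, amt=1).
Iteration 1: components of {Seal} -> Bolt = 1*3 = 3, Hub = 1*2 = 2.
Iteration 2: components of {Bolt,Hub} -> Bearing = 2*2 = 4, Washer = 3*3 = 9.
Iteration 3: components of {Bearing,Washer} -> Bracket = 9*3 = 27, Clip = 9*4 = 36, Panel = 9*5 = 45.
Iteration 4: components of {Bracket,Clip,Panel} -> Cap = 45*2 = 90.
Iteration 5: no further components; recursion stops.
Total rows emitted: 9.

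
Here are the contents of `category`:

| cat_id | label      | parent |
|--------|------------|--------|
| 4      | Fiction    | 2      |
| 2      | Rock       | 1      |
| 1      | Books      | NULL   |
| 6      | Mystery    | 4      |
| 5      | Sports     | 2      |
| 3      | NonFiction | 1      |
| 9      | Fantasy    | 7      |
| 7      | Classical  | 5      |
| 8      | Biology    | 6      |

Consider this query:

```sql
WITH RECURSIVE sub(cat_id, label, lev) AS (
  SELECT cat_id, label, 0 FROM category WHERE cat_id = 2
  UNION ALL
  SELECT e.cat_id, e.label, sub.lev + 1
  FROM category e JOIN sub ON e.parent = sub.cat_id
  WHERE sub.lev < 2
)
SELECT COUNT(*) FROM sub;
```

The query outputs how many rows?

Base: cat_id=2 (Rock) at lev 0.
Iteration 1: rows with parent in {2} -> Fiction (id 4, lev 1), Sports (id 5, lev 1).
Iteration 2: rows with parent in {4,5} -> Mystery (id 6, lev 2), Classical (id 7, lev 2).
Iteration 3: lev < 2 fails for all current rows; recursion stops.
Total rows emitted: 5.

5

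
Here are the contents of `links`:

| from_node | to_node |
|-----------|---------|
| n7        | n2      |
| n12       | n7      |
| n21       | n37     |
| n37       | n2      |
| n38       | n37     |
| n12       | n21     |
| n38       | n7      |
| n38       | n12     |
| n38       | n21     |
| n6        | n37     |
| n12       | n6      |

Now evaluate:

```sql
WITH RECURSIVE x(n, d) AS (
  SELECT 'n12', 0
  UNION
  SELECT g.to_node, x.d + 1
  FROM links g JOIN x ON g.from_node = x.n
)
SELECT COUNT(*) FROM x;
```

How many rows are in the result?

Base: (n12, d=0).
Iteration 1: edges from {n12} -> (n21, d=1), (n6, d=1), (n7, d=1).
Iteration 2: edges from {n21,n6,n7} -> (n2, d=2), (n37, d=2). [UNION drops 1 duplicate row(s)]
Iteration 3: edges from {n2,n37} -> (n2, d=3).
Iteration 4: no outgoing edges from {n2}; recursion stops.
Total rows emitted: 7.

7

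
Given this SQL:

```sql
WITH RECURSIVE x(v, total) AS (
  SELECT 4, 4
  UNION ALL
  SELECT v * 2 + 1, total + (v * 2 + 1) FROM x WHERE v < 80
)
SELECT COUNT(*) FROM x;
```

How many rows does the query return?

Base: v=4, total=4.
Iteration 1: 4 < 80 holds -> v = 4 * 2 + 1 = 9, total = 4 + 9 = 13.
Iteration 2: 9 < 80 holds -> v = 9 * 2 + 1 = 19, total = 13 + 19 = 32.
Iteration 3: 19 < 80 holds -> v = 19 * 2 + 1 = 39, total = 32 + 39 = 71.
Iteration 4: 39 < 80 holds -> v = 39 * 2 + 1 = 79, total = 71 + 79 = 150.
Iteration 5: 79 < 80 holds -> v = 79 * 2 + 1 = 159, total = 150 + 159 = 309.
Iteration 6: 159 < 80 fails; recursion stops.
Total rows emitted: 6.

6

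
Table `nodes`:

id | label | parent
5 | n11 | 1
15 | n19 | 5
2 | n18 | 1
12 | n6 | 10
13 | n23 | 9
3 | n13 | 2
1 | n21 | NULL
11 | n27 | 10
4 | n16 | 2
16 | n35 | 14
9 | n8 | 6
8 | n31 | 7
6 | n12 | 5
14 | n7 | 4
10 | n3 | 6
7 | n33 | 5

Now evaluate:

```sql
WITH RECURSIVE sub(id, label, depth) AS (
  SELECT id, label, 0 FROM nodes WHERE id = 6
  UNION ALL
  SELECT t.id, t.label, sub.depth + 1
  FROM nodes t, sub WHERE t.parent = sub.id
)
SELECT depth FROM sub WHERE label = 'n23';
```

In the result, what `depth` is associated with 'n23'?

Base: id=6 (n12) at depth 0.
Iteration 1: rows with parent in {6} -> n8 (id 9, depth 1), n3 (id 10, depth 1).
Iteration 2: rows with parent in {9,10} -> n27 (id 11, depth 2), n6 (id 12, depth 2), n23 (id 13, depth 2).
Iteration 3: no rows with parent in {11,12,13}; recursion stops.

2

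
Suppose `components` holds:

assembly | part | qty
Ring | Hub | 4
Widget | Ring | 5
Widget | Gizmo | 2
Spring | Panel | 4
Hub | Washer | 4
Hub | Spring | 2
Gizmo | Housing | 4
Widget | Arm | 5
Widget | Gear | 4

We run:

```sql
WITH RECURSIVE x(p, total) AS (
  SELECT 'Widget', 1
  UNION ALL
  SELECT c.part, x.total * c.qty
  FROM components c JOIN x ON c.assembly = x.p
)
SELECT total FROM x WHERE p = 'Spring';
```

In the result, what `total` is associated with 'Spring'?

Base: (Widget, total=1).
Iteration 1: components of {Widget} -> Arm = 1*5 = 5, Gear = 1*4 = 4, Gizmo = 1*2 = 2, Ring = 1*5 = 5.
Iteration 2: components of {Arm,Gear,Gizmo,Ring} -> Housing = 2*4 = 8, Hub = 5*4 = 20.
Iteration 3: components of {Housing,Hub} -> Spring = 20*2 = 40, Washer = 20*4 = 80.
Iteration 4: components of {Spring,Washer} -> Panel = 40*4 = 160.
Iteration 5: no further components; recursion stops.

40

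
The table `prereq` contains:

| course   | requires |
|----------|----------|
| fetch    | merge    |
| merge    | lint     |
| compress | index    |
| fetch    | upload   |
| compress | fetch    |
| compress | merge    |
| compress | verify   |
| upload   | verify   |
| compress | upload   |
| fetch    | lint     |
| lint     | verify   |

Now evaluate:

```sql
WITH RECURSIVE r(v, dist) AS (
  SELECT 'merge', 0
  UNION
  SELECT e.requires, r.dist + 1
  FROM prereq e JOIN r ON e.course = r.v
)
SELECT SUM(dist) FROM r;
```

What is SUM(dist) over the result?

Base: (merge, dist=0).
Iteration 1: edges from {merge} -> (lint, dist=1).
Iteration 2: edges from {lint} -> (verify, dist=2).
Iteration 3: no outgoing edges from {verify}; recursion stops.
SUM(dist) = 0 + 1 + 2 = 3.

3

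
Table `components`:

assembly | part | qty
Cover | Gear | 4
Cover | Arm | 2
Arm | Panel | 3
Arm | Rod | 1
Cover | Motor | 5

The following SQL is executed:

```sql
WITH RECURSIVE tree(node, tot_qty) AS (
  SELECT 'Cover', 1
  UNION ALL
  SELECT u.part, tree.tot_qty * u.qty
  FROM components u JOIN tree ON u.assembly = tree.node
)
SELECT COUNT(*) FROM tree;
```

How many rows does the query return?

Base: (Cover, tot_qty=1).
Iteration 1: components of {Cover} -> Arm = 1*2 = 2, Gear = 1*4 = 4, Motor = 1*5 = 5.
Iteration 2: components of {Arm,Gear,Motor} -> Panel = 2*3 = 6, Rod = 2*1 = 2.
Iteration 3: no further components; recursion stops.
Total rows emitted: 6.

6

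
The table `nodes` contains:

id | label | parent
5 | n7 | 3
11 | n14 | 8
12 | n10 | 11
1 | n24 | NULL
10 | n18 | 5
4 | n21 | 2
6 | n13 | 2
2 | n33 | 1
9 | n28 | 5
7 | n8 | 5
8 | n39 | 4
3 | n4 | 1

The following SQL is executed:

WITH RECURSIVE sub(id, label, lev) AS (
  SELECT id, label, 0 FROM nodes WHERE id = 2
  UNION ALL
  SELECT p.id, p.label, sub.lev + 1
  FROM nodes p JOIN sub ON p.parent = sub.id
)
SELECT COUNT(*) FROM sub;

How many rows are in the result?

6

Base: id=2 (n33) at lev 0.
Iteration 1: rows with parent in {2} -> n21 (id 4, lev 1), n13 (id 6, lev 1).
Iteration 2: rows with parent in {4,6} -> n39 (id 8, lev 2).
Iteration 3: rows with parent in {8} -> n14 (id 11, lev 3).
Iteration 4: rows with parent in {11} -> n10 (id 12, lev 4).
Iteration 5: no rows with parent in {12}; recursion stops.
Total rows emitted: 6.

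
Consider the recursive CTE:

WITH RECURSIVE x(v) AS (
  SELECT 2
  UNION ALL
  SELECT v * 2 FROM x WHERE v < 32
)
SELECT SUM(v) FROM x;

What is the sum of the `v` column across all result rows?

Base: v=2.
Iteration 1: 2 < 32 holds -> v = 2 * 2 = 4.
Iteration 2: 4 < 32 holds -> v = 4 * 2 = 8.
Iteration 3: 8 < 32 holds -> v = 8 * 2 = 16.
Iteration 4: 16 < 32 holds -> v = 16 * 2 = 32.
Iteration 5: 32 < 32 fails; recursion stops.
SUM(v) = 2 + 4 + 8 + 16 + 32 = 62.

62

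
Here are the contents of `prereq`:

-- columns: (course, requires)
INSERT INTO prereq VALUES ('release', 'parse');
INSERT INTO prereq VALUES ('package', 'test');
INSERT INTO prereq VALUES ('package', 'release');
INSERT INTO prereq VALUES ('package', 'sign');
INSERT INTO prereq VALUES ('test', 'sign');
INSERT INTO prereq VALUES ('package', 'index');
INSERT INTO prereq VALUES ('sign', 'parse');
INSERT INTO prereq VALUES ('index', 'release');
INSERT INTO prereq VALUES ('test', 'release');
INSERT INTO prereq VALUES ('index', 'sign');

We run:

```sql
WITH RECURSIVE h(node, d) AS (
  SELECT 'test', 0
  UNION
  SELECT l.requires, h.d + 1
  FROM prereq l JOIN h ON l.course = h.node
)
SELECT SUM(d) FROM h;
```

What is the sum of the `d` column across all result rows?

Base: (test, d=0).
Iteration 1: edges from {test} -> (release, d=1), (sign, d=1).
Iteration 2: edges from {release,sign} -> (parse, d=2). [UNION drops 1 duplicate row(s)]
Iteration 3: no outgoing edges from {parse}; recursion stops.
SUM(d) = 0 + 1 + 1 + 2 = 4.

4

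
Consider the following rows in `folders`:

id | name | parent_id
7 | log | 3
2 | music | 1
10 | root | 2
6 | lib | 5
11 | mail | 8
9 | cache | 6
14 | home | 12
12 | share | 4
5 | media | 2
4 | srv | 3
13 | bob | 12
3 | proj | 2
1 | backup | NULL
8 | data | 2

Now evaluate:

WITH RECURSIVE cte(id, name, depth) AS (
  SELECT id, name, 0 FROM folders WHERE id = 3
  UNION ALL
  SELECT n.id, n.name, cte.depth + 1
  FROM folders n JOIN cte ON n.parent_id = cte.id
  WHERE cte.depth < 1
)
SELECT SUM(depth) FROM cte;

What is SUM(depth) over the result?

Base: id=3 (proj) at depth 0.
Iteration 1: rows with parent_id in {3} -> srv (id 4, depth 1), log (id 7, depth 1).
Iteration 2: depth < 1 fails for all current rows; recursion stops.
SUM(depth) = 0 + 1 + 1 = 2.

2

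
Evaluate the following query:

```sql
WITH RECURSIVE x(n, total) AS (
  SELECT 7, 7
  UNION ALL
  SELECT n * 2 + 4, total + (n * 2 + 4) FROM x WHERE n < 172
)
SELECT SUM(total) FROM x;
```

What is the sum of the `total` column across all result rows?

Base: n=7, total=7.
Iteration 1: 7 < 172 holds -> n = 7 * 2 + 4 = 18, total = 7 + 18 = 25.
Iteration 2: 18 < 172 holds -> n = 18 * 2 + 4 = 40, total = 25 + 40 = 65.
Iteration 3: 40 < 172 holds -> n = 40 * 2 + 4 = 84, total = 65 + 84 = 149.
Iteration 4: 84 < 172 holds -> n = 84 * 2 + 4 = 172, total = 149 + 172 = 321.
Iteration 5: 172 < 172 fails; recursion stops.
SUM(total) = 7 + 25 + 65 + 149 + 321 = 567.

567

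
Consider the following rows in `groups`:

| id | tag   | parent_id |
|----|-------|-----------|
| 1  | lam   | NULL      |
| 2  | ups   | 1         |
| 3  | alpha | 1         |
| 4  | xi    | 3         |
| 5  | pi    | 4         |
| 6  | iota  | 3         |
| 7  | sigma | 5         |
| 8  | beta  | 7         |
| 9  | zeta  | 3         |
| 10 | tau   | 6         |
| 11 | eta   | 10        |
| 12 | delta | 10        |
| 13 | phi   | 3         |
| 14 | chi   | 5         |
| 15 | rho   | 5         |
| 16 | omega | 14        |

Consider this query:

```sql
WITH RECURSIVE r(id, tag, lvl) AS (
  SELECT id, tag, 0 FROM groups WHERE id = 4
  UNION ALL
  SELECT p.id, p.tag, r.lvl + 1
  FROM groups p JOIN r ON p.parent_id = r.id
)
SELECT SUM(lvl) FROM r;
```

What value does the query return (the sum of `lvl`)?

13

Base: id=4 (xi) at lvl 0.
Iteration 1: rows with parent_id in {4} -> pi (id 5, lvl 1).
Iteration 2: rows with parent_id in {5} -> sigma (id 7, lvl 2), chi (id 14, lvl 2), rho (id 15, lvl 2).
Iteration 3: rows with parent_id in {7,14,15} -> beta (id 8, lvl 3), omega (id 16, lvl 3).
Iteration 4: no rows with parent_id in {8,16}; recursion stops.
SUM(lvl) = 0 + 1 + 2 + 2 + 2 + 3 + 3 = 13.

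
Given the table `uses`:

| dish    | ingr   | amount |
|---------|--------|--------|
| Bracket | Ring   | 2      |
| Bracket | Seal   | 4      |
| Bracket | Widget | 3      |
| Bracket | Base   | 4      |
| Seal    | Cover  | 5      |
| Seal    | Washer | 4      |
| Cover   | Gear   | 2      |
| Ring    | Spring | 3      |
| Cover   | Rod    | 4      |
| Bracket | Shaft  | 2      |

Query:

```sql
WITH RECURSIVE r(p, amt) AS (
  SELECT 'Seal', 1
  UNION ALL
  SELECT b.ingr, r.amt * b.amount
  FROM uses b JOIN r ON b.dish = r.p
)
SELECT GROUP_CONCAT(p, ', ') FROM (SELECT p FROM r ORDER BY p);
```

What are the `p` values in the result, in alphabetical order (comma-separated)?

Base: (Seal, amt=1).
Iteration 1: components of {Seal} -> Cover = 1*5 = 5, Washer = 1*4 = 4.
Iteration 2: components of {Cover,Washer} -> Gear = 5*2 = 10, Rod = 5*4 = 20.
Iteration 3: no further components; recursion stops.

Cover, Gear, Rod, Seal, Washer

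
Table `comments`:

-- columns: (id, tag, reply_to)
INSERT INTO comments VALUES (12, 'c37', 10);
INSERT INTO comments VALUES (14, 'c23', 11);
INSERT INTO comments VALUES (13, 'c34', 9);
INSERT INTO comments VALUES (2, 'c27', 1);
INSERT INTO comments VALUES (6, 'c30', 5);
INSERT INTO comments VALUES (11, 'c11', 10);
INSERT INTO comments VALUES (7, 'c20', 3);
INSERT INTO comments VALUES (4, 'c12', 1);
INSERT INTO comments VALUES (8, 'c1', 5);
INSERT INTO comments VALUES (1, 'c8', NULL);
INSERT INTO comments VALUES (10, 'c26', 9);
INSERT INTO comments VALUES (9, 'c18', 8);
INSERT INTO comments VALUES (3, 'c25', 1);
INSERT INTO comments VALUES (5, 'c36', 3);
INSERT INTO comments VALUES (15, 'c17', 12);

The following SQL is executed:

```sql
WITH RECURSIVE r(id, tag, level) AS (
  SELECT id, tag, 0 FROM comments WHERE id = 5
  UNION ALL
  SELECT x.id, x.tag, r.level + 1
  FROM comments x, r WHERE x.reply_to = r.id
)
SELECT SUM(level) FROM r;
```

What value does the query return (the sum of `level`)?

28

Base: id=5 (c36) at level 0.
Iteration 1: rows with reply_to in {5} -> c30 (id 6, level 1), c1 (id 8, level 1).
Iteration 2: rows with reply_to in {6,8} -> c18 (id 9, level 2).
Iteration 3: rows with reply_to in {9} -> c26 (id 10, level 3), c34 (id 13, level 3).
Iteration 4: rows with reply_to in {10,13} -> c11 (id 11, level 4), c37 (id 12, level 4).
Iteration 5: rows with reply_to in {11,12} -> c23 (id 14, level 5), c17 (id 15, level 5).
Iteration 6: no rows with reply_to in {14,15}; recursion stops.
SUM(level) = 0 + 1 + 1 + 2 + 3 + 3 + 4 + 4 + 5 + 5 = 28.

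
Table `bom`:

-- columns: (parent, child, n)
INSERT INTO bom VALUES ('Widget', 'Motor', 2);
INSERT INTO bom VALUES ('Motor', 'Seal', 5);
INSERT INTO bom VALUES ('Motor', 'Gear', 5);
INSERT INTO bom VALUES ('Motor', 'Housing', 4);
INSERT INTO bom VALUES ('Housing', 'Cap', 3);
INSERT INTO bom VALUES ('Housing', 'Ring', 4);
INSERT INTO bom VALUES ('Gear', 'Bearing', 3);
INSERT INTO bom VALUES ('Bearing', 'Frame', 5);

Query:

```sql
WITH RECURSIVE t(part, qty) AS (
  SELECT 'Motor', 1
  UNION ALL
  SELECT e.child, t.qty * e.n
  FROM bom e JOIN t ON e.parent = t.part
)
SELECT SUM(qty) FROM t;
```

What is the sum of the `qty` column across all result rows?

133

Base: (Motor, qty=1).
Iteration 1: components of {Motor} -> Gear = 1*5 = 5, Housing = 1*4 = 4, Seal = 1*5 = 5.
Iteration 2: components of {Gear,Housing,Seal} -> Bearing = 5*3 = 15, Cap = 4*3 = 12, Ring = 4*4 = 16.
Iteration 3: components of {Bearing,Cap,Ring} -> Frame = 15*5 = 75.
Iteration 4: no further components; recursion stops.
SUM(qty) = 1 + 5 + 5 + 4 + 15 + 12 + 16 + 75 = 133.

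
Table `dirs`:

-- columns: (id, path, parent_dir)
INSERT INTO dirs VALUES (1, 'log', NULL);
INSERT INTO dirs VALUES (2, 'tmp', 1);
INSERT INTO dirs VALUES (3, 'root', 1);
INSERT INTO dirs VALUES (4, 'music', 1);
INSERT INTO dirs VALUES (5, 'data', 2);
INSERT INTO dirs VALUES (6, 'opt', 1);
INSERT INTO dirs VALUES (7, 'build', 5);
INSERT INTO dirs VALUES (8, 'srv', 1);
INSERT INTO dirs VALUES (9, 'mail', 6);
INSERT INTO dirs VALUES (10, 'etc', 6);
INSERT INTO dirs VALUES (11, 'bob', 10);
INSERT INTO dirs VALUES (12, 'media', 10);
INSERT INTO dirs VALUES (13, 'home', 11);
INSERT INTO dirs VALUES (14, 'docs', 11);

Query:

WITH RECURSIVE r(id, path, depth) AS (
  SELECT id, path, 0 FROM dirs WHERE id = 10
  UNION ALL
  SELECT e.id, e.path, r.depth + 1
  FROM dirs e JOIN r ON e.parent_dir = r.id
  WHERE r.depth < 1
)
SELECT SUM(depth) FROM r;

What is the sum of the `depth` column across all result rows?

2

Base: id=10 (etc) at depth 0.
Iteration 1: rows with parent_dir in {10} -> bob (id 11, depth 1), media (id 12, depth 1).
Iteration 2: depth < 1 fails for all current rows; recursion stops.
SUM(depth) = 0 + 1 + 1 = 2.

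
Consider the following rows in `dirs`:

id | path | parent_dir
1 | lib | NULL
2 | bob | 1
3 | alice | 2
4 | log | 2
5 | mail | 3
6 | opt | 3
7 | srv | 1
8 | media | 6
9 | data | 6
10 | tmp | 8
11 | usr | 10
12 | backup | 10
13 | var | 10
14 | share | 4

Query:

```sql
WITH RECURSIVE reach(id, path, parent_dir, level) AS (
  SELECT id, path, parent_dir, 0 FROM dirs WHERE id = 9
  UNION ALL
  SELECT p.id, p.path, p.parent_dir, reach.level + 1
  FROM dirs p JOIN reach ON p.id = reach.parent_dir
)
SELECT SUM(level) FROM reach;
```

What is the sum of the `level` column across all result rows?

Base: id=9 (data), parent_dir=6, level 0.
Iteration 1: join on id=6 -> opt (id 6, parent_dir=3, level 1).
Iteration 2: join on id=3 -> alice (id 3, parent_dir=2, level 2).
Iteration 3: join on id=2 -> bob (id 2, parent_dir=1, level 3).
Iteration 4: join on id=1 -> lib (id 1, parent_dir=NULL, level 4).
Iteration 5: parent_dir is NULL; no match; recursion stops.
SUM(level) = 0 + 1 + 2 + 3 + 4 = 10.

10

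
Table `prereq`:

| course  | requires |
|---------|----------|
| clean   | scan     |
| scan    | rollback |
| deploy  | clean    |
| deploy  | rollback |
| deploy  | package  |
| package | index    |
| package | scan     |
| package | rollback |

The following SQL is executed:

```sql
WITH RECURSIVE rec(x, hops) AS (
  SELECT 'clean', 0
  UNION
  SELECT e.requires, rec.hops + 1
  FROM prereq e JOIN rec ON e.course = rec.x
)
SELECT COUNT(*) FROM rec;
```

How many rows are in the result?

Base: (clean, hops=0).
Iteration 1: edges from {clean} -> (scan, hops=1).
Iteration 2: edges from {scan} -> (rollback, hops=2).
Iteration 3: no outgoing edges from {rollback}; recursion stops.
Total rows emitted: 3.

3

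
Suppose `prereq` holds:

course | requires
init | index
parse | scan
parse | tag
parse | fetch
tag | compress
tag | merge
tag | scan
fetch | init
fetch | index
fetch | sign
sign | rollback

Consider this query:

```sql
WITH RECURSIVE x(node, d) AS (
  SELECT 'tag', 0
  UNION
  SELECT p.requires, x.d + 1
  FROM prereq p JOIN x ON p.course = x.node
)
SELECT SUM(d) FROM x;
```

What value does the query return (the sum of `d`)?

Base: (tag, d=0).
Iteration 1: edges from {tag} -> (compress, d=1), (merge, d=1), (scan, d=1).
Iteration 2: no outgoing edges from {compress,merge,scan}; recursion stops.
SUM(d) = 0 + 1 + 1 + 1 = 3.

3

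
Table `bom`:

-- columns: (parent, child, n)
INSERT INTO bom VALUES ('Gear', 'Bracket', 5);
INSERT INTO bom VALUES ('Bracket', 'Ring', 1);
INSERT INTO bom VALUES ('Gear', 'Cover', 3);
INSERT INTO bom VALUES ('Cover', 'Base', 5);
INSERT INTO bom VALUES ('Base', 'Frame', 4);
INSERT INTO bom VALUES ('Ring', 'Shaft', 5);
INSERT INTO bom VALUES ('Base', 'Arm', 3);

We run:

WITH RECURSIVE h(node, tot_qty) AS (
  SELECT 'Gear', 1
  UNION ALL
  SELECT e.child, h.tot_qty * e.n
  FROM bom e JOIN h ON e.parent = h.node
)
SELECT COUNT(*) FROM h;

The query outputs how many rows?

Base: (Gear, tot_qty=1).
Iteration 1: components of {Gear} -> Bracket = 1*5 = 5, Cover = 1*3 = 3.
Iteration 2: components of {Bracket,Cover} -> Base = 3*5 = 15, Ring = 5*1 = 5.
Iteration 3: components of {Base,Ring} -> Arm = 15*3 = 45, Frame = 15*4 = 60, Shaft = 5*5 = 25.
Iteration 4: no further components; recursion stops.
Total rows emitted: 8.

8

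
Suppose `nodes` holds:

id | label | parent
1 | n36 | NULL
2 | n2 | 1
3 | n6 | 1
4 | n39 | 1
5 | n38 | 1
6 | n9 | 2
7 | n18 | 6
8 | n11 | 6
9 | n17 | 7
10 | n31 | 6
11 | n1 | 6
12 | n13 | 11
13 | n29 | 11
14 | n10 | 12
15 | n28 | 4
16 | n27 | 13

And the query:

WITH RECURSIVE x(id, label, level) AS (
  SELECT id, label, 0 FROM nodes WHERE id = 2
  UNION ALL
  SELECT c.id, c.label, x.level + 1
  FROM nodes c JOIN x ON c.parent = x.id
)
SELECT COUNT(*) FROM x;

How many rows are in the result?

11

Base: id=2 (n2) at level 0.
Iteration 1: rows with parent in {2} -> n9 (id 6, level 1).
Iteration 2: rows with parent in {6} -> n18 (id 7, level 2), n11 (id 8, level 2), n31 (id 10, level 2), n1 (id 11, level 2).
Iteration 3: rows with parent in {7,8,10,11} -> n17 (id 9, level 3), n13 (id 12, level 3), n29 (id 13, level 3).
Iteration 4: rows with parent in {9,12,13} -> n10 (id 14, level 4), n27 (id 16, level 4).
Iteration 5: no rows with parent in {14,16}; recursion stops.
Total rows emitted: 11.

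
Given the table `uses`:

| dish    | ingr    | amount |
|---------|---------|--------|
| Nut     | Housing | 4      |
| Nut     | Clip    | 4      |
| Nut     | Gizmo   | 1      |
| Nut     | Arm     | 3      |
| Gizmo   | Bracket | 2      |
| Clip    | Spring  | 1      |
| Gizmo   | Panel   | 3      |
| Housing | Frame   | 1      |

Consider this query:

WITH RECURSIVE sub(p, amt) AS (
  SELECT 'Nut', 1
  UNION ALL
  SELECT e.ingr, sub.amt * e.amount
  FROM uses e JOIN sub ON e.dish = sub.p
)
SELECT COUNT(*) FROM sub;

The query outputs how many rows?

9

Base: (Nut, amt=1).
Iteration 1: components of {Nut} -> Arm = 1*3 = 3, Clip = 1*4 = 4, Gizmo = 1*1 = 1, Housing = 1*4 = 4.
Iteration 2: components of {Arm,Clip,Gizmo,Housing} -> Bracket = 1*2 = 2, Frame = 4*1 = 4, Panel = 1*3 = 3, Spring = 4*1 = 4.
Iteration 3: no further components; recursion stops.
Total rows emitted: 9.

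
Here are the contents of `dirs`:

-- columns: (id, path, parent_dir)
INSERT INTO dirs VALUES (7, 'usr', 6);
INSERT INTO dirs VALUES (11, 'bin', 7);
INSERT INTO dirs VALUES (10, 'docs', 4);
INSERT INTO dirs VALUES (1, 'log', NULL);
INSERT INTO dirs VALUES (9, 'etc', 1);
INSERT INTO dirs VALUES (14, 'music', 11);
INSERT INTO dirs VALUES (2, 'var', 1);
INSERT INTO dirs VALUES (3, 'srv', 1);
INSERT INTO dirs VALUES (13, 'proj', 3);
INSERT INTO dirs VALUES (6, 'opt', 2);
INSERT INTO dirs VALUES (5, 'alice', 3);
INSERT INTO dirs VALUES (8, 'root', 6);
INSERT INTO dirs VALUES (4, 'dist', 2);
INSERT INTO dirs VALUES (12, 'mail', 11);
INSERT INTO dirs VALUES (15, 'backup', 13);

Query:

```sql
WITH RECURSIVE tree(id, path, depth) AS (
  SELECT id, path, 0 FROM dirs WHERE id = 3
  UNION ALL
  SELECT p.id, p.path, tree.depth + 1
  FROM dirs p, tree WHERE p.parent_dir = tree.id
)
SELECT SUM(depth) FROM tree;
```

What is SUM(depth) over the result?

4

Base: id=3 (srv) at depth 0.
Iteration 1: rows with parent_dir in {3} -> alice (id 5, depth 1), proj (id 13, depth 1).
Iteration 2: rows with parent_dir in {5,13} -> backup (id 15, depth 2).
Iteration 3: no rows with parent_dir in {15}; recursion stops.
SUM(depth) = 0 + 1 + 1 + 2 = 4.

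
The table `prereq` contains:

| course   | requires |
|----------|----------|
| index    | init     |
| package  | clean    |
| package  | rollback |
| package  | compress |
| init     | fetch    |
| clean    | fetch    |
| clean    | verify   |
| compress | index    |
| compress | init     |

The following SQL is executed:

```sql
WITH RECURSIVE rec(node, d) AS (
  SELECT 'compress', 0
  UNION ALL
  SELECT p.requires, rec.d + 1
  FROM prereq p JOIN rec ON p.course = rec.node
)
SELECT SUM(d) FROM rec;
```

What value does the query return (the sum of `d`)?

9

Base: (compress, d=0).
Iteration 1: edges from {compress} -> (index, d=1), (init, d=1).
Iteration 2: edges from {index,init} -> (fetch, d=2), (init, d=2).
Iteration 3: edges from {fetch,init} -> (fetch, d=3).
Iteration 4: no outgoing edges from {fetch}; recursion stops.
SUM(d) = 0 + 1 + 1 + 2 + 2 + 3 = 9.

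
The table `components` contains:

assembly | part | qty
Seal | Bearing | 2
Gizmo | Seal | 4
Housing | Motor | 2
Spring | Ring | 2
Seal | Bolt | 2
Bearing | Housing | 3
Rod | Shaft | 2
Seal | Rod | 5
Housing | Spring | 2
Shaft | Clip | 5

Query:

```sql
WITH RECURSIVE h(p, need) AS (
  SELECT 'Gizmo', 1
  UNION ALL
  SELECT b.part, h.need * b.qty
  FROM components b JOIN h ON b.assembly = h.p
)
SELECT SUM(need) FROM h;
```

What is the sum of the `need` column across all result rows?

497

Base: (Gizmo, need=1).
Iteration 1: components of {Gizmo} -> Seal = 1*4 = 4.
Iteration 2: components of {Seal} -> Bearing = 4*2 = 8, Bolt = 4*2 = 8, Rod = 4*5 = 20.
Iteration 3: components of {Bearing,Bolt,Rod} -> Housing = 8*3 = 24, Shaft = 20*2 = 40.
Iteration 4: components of {Housing,Shaft} -> Clip = 40*5 = 200, Motor = 24*2 = 48, Spring = 24*2 = 48.
Iteration 5: components of {Clip,Motor,Spring} -> Ring = 48*2 = 96.
Iteration 6: no further components; recursion stops.
SUM(need) = 1 + 4 + 20 + 8 + 8 + 40 + 24 + 200 + 48 + 48 + 96 = 497.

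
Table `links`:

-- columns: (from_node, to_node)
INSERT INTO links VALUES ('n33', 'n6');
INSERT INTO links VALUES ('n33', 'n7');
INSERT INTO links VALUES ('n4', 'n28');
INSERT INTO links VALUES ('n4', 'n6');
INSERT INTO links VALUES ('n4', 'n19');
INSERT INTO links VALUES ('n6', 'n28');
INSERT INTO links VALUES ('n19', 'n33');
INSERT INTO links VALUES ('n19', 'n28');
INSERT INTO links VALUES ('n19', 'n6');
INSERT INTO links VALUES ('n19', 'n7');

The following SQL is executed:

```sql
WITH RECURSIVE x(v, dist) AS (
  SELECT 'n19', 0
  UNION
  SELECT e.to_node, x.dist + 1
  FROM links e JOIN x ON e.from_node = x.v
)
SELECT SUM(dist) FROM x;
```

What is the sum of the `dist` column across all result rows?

Base: (n19, dist=0).
Iteration 1: edges from {n19} -> (n28, dist=1), (n33, dist=1), (n6, dist=1), (n7, dist=1).
Iteration 2: edges from {n28,n33,n6,n7} -> (n28, dist=2), (n6, dist=2), (n7, dist=2).
Iteration 3: edges from {n28,n6,n7} -> (n28, dist=3).
Iteration 4: no outgoing edges from {n28}; recursion stops.
SUM(dist) = 0 + 1 + 1 + 1 + 1 + 2 + 2 + 2 + 3 = 13.

13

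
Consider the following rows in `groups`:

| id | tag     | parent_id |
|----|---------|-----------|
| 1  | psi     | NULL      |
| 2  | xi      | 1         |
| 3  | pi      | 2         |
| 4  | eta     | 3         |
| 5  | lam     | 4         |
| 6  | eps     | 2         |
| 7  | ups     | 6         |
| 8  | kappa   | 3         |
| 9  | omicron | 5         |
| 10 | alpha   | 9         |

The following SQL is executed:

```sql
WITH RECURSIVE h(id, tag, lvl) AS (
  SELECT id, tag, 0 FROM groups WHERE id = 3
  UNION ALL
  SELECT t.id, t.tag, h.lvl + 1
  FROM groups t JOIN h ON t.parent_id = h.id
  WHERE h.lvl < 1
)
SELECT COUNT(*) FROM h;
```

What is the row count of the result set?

3

Base: id=3 (pi) at lvl 0.
Iteration 1: rows with parent_id in {3} -> eta (id 4, lvl 1), kappa (id 8, lvl 1).
Iteration 2: lvl < 1 fails for all current rows; recursion stops.
Total rows emitted: 3.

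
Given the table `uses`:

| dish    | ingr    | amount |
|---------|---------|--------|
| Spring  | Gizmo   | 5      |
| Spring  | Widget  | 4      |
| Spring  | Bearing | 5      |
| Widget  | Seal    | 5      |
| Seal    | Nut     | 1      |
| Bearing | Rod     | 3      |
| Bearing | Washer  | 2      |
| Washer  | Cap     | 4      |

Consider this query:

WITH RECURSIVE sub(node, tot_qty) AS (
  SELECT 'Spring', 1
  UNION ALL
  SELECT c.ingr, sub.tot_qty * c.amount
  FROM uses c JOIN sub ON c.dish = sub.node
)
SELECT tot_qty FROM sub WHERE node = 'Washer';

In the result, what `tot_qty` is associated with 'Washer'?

10

Base: (Spring, tot_qty=1).
Iteration 1: components of {Spring} -> Bearing = 1*5 = 5, Gizmo = 1*5 = 5, Widget = 1*4 = 4.
Iteration 2: components of {Bearing,Gizmo,Widget} -> Rod = 5*3 = 15, Seal = 4*5 = 20, Washer = 5*2 = 10.
Iteration 3: components of {Rod,Seal,Washer} -> Cap = 10*4 = 40, Nut = 20*1 = 20.
Iteration 4: no further components; recursion stops.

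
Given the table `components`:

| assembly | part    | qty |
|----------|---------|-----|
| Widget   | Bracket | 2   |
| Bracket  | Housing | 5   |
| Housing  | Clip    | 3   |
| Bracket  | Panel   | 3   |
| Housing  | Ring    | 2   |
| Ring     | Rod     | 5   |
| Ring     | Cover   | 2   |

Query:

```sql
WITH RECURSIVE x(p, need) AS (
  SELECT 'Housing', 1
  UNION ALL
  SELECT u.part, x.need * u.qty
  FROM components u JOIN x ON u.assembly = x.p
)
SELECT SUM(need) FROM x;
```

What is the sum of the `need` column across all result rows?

Base: (Housing, need=1).
Iteration 1: components of {Housing} -> Clip = 1*3 = 3, Ring = 1*2 = 2.
Iteration 2: components of {Clip,Ring} -> Cover = 2*2 = 4, Rod = 2*5 = 10.
Iteration 3: no further components; recursion stops.
SUM(need) = 1 + 3 + 2 + 10 + 4 = 20.

20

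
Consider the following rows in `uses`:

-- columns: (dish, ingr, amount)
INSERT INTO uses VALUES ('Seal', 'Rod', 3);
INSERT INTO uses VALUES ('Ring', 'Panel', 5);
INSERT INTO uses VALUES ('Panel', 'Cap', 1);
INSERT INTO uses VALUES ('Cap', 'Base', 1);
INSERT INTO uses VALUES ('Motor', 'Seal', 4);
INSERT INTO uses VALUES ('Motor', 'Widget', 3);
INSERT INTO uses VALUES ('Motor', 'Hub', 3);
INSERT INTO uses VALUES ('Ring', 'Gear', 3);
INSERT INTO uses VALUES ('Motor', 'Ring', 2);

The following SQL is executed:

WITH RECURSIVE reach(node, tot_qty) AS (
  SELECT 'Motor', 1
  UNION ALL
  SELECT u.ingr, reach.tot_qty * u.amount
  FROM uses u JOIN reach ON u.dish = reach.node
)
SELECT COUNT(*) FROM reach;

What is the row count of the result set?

Base: (Motor, tot_qty=1).
Iteration 1: components of {Motor} -> Hub = 1*3 = 3, Ring = 1*2 = 2, Seal = 1*4 = 4, Widget = 1*3 = 3.
Iteration 2: components of {Hub,Ring,Seal,Widget} -> Gear = 2*3 = 6, Panel = 2*5 = 10, Rod = 4*3 = 12.
Iteration 3: components of {Gear,Panel,Rod} -> Cap = 10*1 = 10.
Iteration 4: components of {Cap} -> Base = 10*1 = 10.
Iteration 5: no further components; recursion stops.
Total rows emitted: 10.

10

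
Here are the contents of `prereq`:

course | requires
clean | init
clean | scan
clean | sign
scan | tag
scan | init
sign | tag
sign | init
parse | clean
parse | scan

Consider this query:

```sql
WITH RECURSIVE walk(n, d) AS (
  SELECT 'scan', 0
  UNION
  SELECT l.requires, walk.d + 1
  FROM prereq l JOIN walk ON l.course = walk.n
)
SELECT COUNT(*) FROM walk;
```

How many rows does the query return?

3

Base: (scan, d=0).
Iteration 1: edges from {scan} -> (init, d=1), (tag, d=1).
Iteration 2: no outgoing edges from {init,tag}; recursion stops.
Total rows emitted: 3.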